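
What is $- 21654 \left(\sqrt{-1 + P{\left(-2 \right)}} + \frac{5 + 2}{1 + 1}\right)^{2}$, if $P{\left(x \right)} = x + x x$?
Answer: $- \frac{876987}{2} \approx -4.3849 \cdot 10^{5}$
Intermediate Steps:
$P{\left(x \right)} = x + x^{2}$
$- 21654 \left(\sqrt{-1 + P{\left(-2 \right)}} + \frac{5 + 2}{1 + 1}\right)^{2} = - 21654 \left(\sqrt{-1 - 2 \left(1 - 2\right)} + \frac{5 + 2}{1 + 1}\right)^{2} = - 21654 \left(\sqrt{-1 - -2} + \frac{7}{2}\right)^{2} = - 21654 \left(\sqrt{-1 + 2} + 7 \cdot \frac{1}{2}\right)^{2} = - 21654 \left(\sqrt{1} + \frac{7}{2}\right)^{2} = - 21654 \left(1 + \frac{7}{2}\right)^{2} = - 21654 \left(\frac{9}{2}\right)^{2} = \left(-21654\right) \frac{81}{4} = - \frac{876987}{2}$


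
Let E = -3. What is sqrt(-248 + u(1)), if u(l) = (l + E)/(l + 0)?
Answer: 5*I*sqrt(10) ≈ 15.811*I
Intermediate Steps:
u(l) = (-3 + l)/l (u(l) = (l - 3)/(l + 0) = (-3 + l)/l)
sqrt(-248 + u(1)) = sqrt(-248 + (-3 + 1)/1) = sqrt(-248 + 1*(-2)) = sqrt(-248 - 2) = sqrt(-250) = 5*I*sqrt(10)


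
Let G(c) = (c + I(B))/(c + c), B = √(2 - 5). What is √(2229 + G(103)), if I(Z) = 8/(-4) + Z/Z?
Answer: √23652714/103 ≈ 47.218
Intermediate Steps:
B = I*√3 (B = √(-3) = I*√3 ≈ 1.732*I)
I(Z) = -1 (I(Z) = 8*(-¼) + 1 = -2 + 1 = -1)
G(c) = (-1 + c)/(2*c) (G(c) = (c - 1)/(c + c) = (-1 + c)/((2*c)) = (-1 + c)*(1/(2*c)) = (-1 + c)/(2*c))
√(2229 + G(103)) = √(2229 + (½)*(-1 + 103)/103) = √(2229 + (½)*(1/103)*102) = √(2229 + 51/103) = √(229638/103) = √23652714/103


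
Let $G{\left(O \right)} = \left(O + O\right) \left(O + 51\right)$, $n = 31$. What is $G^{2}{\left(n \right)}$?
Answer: $25847056$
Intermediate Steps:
$G{\left(O \right)} = 2 O \left(51 + O\right)$
$G^{2}{\left(n \right)} = \left(2 \cdot 31 \left(51 + 31\right)\right)^{2} = \left(2 \cdot 31 \cdot 82\right)^{2} = 5084^{2} = 25847056$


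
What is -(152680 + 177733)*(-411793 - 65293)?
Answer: 157635416518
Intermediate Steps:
-(152680 + 177733)*(-411793 - 65293) = -330413*(-477086) = -1*(-157635416518) = 157635416518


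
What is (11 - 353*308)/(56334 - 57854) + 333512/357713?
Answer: 2073420611/28617040 ≈ 72.454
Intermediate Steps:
(11 - 353*308)/(56334 - 57854) + 333512/357713 = (11 - 108724)/(-1520) + 333512*(1/357713) = -108713*(-1/1520) + 333512/357713 = 108713/1520 + 333512/357713 = 2073420611/28617040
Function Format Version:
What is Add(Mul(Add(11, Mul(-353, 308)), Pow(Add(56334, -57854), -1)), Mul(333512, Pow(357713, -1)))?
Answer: Rational(2073420611, 28617040) ≈ 72.454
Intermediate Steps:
Add(Mul(Add(11, Mul(-353, 308)), Pow(Add(56334, -57854), -1)), Mul(333512, Pow(357713, -1))) = Add(Mul(Add(11, -108724), Pow(-1520, -1)), Mul(333512, Rational(1, 357713))) = Add(Mul(-108713, Rational(-1, 1520)), Rational(333512, 357713)) = Add(Rational(108713, 1520), Rational(333512, 357713)) = Rational(2073420611, 28617040)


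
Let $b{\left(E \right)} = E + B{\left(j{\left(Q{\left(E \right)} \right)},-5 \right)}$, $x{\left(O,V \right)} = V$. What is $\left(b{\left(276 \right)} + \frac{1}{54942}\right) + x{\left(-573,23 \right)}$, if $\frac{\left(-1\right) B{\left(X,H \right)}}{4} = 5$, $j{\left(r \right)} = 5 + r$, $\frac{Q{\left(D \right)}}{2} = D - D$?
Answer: $\frac{15328819}{54942} \approx 279.0$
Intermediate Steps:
$Q{\left(D \right)} = 0$ ($Q{\left(D \right)} = 2 \left(D - D\right) = 2 \cdot 0 = 0$)
$B{\left(X,H \right)} = -20$ ($B{\left(X,H \right)} = \left(-4\right) 5 = -20$)
$b{\left(E \right)} = -20 + E$ ($b{\left(E \right)} = E - 20 = -20 + E$)
$\left(b{\left(276 \right)} + \frac{1}{54942}\right) + x{\left(-573,23 \right)} = \left(\left(-20 + 276\right) + \frac{1}{54942}\right) + 23 = \left(256 + \frac{1}{54942}\right) + 23 = \frac{14065153}{54942} + 23 = \frac{15328819}{54942}$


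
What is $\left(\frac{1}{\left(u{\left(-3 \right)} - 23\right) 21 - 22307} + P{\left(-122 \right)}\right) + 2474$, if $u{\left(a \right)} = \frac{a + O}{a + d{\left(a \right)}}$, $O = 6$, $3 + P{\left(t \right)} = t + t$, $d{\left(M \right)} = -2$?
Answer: $\frac{253906946}{114013} \approx 2227.0$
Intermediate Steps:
$P{\left(t \right)} = -3 + 2 t$ ($P{\left(t \right)} = -3 + \left(t + t\right) = -3 + 2 t$)
$u{\left(a \right)} = \frac{6 + a}{-2 + a}$ ($u{\left(a \right)} = \frac{a + 6}{a - 2} = \frac{6 + a}{-2 + a}$)
$\left(\frac{1}{\left(u{\left(-3 \right)} - 23\right) 21 - 22307} + P{\left(-122 \right)}\right) + 2474 = \left(\frac{1}{\left(\frac{6 - 3}{-2 - 3} - 23\right) 21 - 22307} + \left(-3 + 2 \left(-122\right)\right)\right) + 2474 = \left(\frac{1}{\left(\frac{1}{-5} \cdot 3 - 23\right) 21 - 22307} - 247\right) + 2474 = \left(\frac{1}{\left(\left(- \frac{1}{5}\right) 3 - 23\right) 21 - 22307} - 247\right) + 2474 = \left(\frac{1}{\left(- \frac{3}{5} - 23\right) 21 - 22307} - 247\right) + 2474 = \left(\frac{1}{\left(- \frac{118}{5}\right) 21 - 22307} - 247\right) + 2474 = \left(\frac{1}{- \frac{2478}{5} - 22307} - 247\right) + 2474 = \left(\frac{1}{- \frac{114013}{5}} - 247\right) + 2474 = \left(- \frac{5}{114013} - 247\right) + 2474 = - \frac{28161216}{114013} + 2474 = \frac{253906946}{114013}$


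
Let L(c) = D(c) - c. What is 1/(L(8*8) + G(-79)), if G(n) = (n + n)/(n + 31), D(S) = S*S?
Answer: 24/96847 ≈ 0.00024781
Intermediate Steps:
D(S) = S²
L(c) = c² - c
G(n) = 2*n/(31 + n) (G(n) = (2*n)/(31 + n) = 2*n/(31 + n))
1/(L(8*8) + G(-79)) = 1/((8*8)*(-1 + 8*8) + 2*(-79)/(31 - 79)) = 1/(64*(-1 + 64) + 2*(-79)/(-48)) = 1/(64*63 + 2*(-79)*(-1/48)) = 1/(4032 + 79/24) = 1/(96847/24) = 24/96847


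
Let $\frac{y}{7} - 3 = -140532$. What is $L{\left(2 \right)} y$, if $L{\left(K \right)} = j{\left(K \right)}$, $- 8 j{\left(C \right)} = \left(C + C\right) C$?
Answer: $983703$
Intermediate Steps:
$j{\left(C \right)} = - \frac{C^{2}}{4}$ ($j{\left(C \right)} = - \frac{\left(C + C\right) C}{8} = - \frac{2 C C}{8} = - \frac{2 C^{2}}{8} = - \frac{C^{2}}{4}$)
$L{\left(K \right)} = - \frac{K^{2}}{4}$
$y = -983703$ ($y = 21 + 7 \left(-140532\right) = 21 - 983724 = -983703$)
$L{\left(2 \right)} y = - \frac{2^{2}}{4} \left(-983703\right) = \left(- \frac{1}{4}\right) 4 \left(-983703\right) = \left(-1\right) \left(-983703\right) = 983703$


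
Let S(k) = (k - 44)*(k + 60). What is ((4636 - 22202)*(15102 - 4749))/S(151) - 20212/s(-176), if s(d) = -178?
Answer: -15957447860/2009353 ≈ -7941.6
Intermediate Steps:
S(k) = (-44 + k)*(60 + k)
((4636 - 22202)*(15102 - 4749))/S(151) - 20212/s(-176) = ((4636 - 22202)*(15102 - 4749))/(-2640 + 151² + 16*151) - 20212/(-178) = (-17566*10353)/(-2640 + 22801 + 2416) - 20212*(-1/178) = -181860798/22577 + 10106/89 = -15957447860/2009353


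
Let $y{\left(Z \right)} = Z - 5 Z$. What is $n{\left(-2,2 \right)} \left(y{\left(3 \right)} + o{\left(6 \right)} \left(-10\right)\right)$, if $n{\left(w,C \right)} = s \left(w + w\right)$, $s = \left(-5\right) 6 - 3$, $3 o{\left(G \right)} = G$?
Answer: $-4224$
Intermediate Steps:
$o{\left(G \right)} = \frac{G}{3}$
$y{\left(Z \right)} = - 4 Z$
$s = -33$ ($s = -30 - 3 = -33$)
$n{\left(w,C \right)} = - 66 w$ ($n{\left(w,C \right)} = - 33 \left(w + w\right) = - 33 \cdot 2 w = - 66 w$)
$n{\left(-2,2 \right)} \left(y{\left(3 \right)} + o{\left(6 \right)} \left(-10\right)\right) = \left(-66\right) \left(-2\right) \left(\left(-4\right) 3 + \frac{1}{3} \cdot 6 \left(-10\right)\right) = 132 \left(-12 + 2 \left(-10\right)\right) = 132 \left(-12 - 20\right) = 132 \left(-32\right) = -4224$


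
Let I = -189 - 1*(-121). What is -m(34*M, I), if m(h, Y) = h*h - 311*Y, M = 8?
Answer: -95132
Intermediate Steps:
I = -68 (I = -189 + 121 = -68)
m(h, Y) = h² - 311*Y
-m(34*M, I) = -((34*8)² - 311*(-68)) = -(272² + 21148) = -(73984 + 21148) = -1*95132 = -95132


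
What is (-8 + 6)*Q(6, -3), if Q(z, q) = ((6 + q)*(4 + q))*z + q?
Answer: -30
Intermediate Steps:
Q(z, q) = q + z*(4 + q)*(6 + q) (Q(z, q) = ((4 + q)*(6 + q))*z + q = z*(4 + q)*(6 + q) + q = q + z*(4 + q)*(6 + q))
(-8 + 6)*Q(6, -3) = (-8 + 6)*(-3 + 24*6 + 6*(-3)**2 + 10*(-3)*6) = -2*(-3 + 144 + 6*9 - 180) = -2*(-3 + 144 + 54 - 180) = -2*15 = -30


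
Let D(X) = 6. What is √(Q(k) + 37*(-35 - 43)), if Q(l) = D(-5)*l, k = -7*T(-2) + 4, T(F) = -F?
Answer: I*√2946 ≈ 54.277*I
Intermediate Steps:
k = -10 (k = -(-7)*(-2) + 4 = -7*2 + 4 = -14 + 4 = -10)
Q(l) = 6*l
√(Q(k) + 37*(-35 - 43)) = √(6*(-10) + 37*(-35 - 43)) = √(-60 + 37*(-78)) = √(-60 - 2886) = √(-2946) = I*√2946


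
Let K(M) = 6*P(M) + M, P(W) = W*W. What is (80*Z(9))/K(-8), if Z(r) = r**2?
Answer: 810/47 ≈ 17.234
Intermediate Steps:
P(W) = W**2
K(M) = M + 6*M**2 (K(M) = 6*M**2 + M = M + 6*M**2)
(80*Z(9))/K(-8) = (80*9**2)/((-8*(1 + 6*(-8)))) = (80*81)/((-8*(1 - 48))) = 6480/((-8*(-47))) = 6480/376 = 6480*(1/376) = 810/47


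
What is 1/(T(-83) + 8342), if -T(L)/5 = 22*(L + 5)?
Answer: 1/16922 ≈ 5.9095e-5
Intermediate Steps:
T(L) = -550 - 110*L (T(L) = -110*(L + 5) = -110*(5 + L) = -5*(110 + 22*L) = -550 - 110*L)
1/(T(-83) + 8342) = 1/((-550 - 110*(-83)) + 8342) = 1/((-550 + 9130) + 8342) = 1/(8580 + 8342) = 1/16922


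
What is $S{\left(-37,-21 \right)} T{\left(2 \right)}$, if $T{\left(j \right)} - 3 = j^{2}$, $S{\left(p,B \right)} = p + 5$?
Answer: $-224$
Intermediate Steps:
$S{\left(p,B \right)} = 5 + p$
$T{\left(j \right)} = 3 + j^{2}$
$S{\left(-37,-21 \right)} T{\left(2 \right)} = \left(5 - 37\right) \left(3 + 2^{2}\right) = - 32 \left(3 + 4\right) = \left(-32\right) 7 = -224$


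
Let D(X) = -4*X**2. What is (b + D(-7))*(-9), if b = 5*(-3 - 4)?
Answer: 2079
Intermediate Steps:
b = -35 (b = 5*(-7) = -35)
(b + D(-7))*(-9) = (-35 - 4*(-7)**2)*(-9) = (-35 - 4*49)*(-9) = (-35 - 196)*(-9) = -231*(-9) = 2079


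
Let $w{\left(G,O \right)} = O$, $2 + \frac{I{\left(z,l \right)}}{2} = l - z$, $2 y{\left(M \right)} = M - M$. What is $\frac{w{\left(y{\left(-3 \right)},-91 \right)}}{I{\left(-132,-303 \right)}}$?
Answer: $\frac{91}{346} \approx 0.26301$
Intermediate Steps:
$y{\left(M \right)} = 0$ ($y{\left(M \right)} = \frac{M - M}{2} = \frac{1}{2} \cdot 0 = 0$)
$I{\left(z,l \right)} = -4 - 2 z + 2 l$ ($I{\left(z,l \right)} = -4 + 2 \left(l - z\right) = -4 + \left(- 2 z + 2 l\right) = -4 - 2 z + 2 l$)
$\frac{w{\left(y{\left(-3 \right)},-91 \right)}}{I{\left(-132,-303 \right)}} = - \frac{91}{-4 - -264 + 2 \left(-303\right)} = - \frac{91}{-4 + 264 - 606} = - \frac{91}{-346} = \left(-91\right) \left(- \frac{1}{346}\right) = \frac{91}{346}$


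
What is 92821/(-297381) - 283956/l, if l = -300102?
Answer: 9431225249/14874105477 ≈ 0.63407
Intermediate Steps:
92821/(-297381) - 283956/l = 92821/(-297381) - 283956/(-300102) = 92821*(-1/297381) - 283956*(-1/300102) = -92821/297381 + 47326/50017 = 9431225249/14874105477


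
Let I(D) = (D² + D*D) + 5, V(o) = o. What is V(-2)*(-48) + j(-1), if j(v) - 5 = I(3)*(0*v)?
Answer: 101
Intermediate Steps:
I(D) = 5 + 2*D² (I(D) = (D² + D²) + 5 = 2*D² + 5 = 5 + 2*D²)
j(v) = 5 (j(v) = 5 + (5 + 2*3²)*(0*v) = 5 + (5 + 2*9)*0 = 5 + (5 + 18)*0 = 5 + 23*0 = 5 + 0 = 5)
V(-2)*(-48) + j(-1) = -2*(-48) + 5 = 96 + 5 = 101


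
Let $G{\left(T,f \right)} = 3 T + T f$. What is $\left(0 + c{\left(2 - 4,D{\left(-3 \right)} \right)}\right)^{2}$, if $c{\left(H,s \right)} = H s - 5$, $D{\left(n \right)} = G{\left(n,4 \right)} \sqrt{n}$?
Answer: $\left(5 - 42 i \sqrt{3}\right)^{2} \approx -5267.0 - 727.46 i$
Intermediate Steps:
$D{\left(n \right)} = 7 n^{\frac{3}{2}}$ ($D{\left(n \right)} = n \left(3 + 4\right) \sqrt{n} = n 7 \sqrt{n} = 7 n \sqrt{n} = 7 n^{\frac{3}{2}}$)
$c{\left(H,s \right)} = -5 + H s$
$\left(0 + c{\left(2 - 4,D{\left(-3 \right)} \right)}\right)^{2} = \left(0 - \left(5 - \left(2 - 4\right) 7 \left(-3\right)^{\frac{3}{2}}\right)\right)^{2} = \left(0 - \left(5 - \left(2 - 4\right) 7 \left(- 3 i \sqrt{3}\right)\right)\right)^{2} = \left(0 - \left(5 + 2 \left(- 21 i \sqrt{3}\right)\right)\right)^{2} = \left(0 - \left(5 - 42 i \sqrt{3}\right)\right)^{2} = \left(-5 + 42 i \sqrt{3}\right)^{2}$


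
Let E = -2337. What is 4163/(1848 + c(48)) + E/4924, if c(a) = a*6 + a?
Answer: 3848651/2688504 ≈ 1.4315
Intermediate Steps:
c(a) = 7*a (c(a) = 6*a + a = 7*a)
4163/(1848 + c(48)) + E/4924 = 4163/(1848 + 7*48) - 2337/4924 = 4163/(1848 + 336) - 2337*1/4924 = 4163/2184 - 2337/4924 = 3848651/2688504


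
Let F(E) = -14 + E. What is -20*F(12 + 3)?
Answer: -20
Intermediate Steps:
-20*F(12 + 3) = -20*(-14 + (12 + 3)) = -20*(-14 + 15) = -20*1 = -20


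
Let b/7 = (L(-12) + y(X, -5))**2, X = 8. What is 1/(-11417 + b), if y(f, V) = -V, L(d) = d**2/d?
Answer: -1/11074 ≈ -9.0302e-5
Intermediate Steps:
L(d) = d
b = 343 (b = 7*(-12 - 1*(-5))**2 = 7*(-12 + 5)**2 = 7*(-7)**2 = 7*49 = 343)
1/(-11417 + b) = 1/(-11417 + 343) = 1/(-11074) = -1/11074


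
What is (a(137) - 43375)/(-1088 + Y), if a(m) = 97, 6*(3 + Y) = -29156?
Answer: 129834/17851 ≈ 7.2732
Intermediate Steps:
Y = -14587/3 (Y = -3 + (⅙)*(-29156) = -3 - 14578/3 = -14587/3 ≈ -4862.3)
(a(137) - 43375)/(-1088 + Y) = (97 - 43375)/(-1088 - 14587/3) = -43278/(-17851/3) = -43278*(-3/17851) = 129834/17851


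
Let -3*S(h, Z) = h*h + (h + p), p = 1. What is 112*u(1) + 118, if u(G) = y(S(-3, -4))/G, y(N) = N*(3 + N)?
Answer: -506/9 ≈ -56.222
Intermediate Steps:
S(h, Z) = -⅓ - h/3 - h²/3 (S(h, Z) = -(h*h + (h + 1))/3 = -(h² + (1 + h))/3 = -(1 + h + h²)/3 = -⅓ - h/3 - h²/3)
u(G) = -14/(9*G) (u(G) = ((-⅓ - ⅓*(-3) - ⅓*(-3)²)*(3 + (-⅓ - ⅓*(-3) - ⅓*(-3)²)))/G = ((-⅓ + 1 - ⅓*9)*(3 + (-⅓ + 1 - ⅓*9)))/G = ((-⅓ + 1 - 3)*(3 + (-⅓ + 1 - 3)))/G = (-7*(3 - 7/3)/3)/G = (-7/3*⅔)/G = -14/(9*G))
112*u(1) + 118 = 112*(-14/9/1) + 118 = 112*(-14/9*1) + 118 = 112*(-14/9) + 118 = -1568/9 + 118 = -506/9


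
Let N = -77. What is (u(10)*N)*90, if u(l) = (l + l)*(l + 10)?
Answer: -2772000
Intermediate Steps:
u(l) = 2*l*(10 + l) (u(l) = (2*l)*(10 + l) = 2*l*(10 + l))
(u(10)*N)*90 = ((2*10*(10 + 10))*(-77))*90 = ((2*10*20)*(-77))*90 = (400*(-77))*90 = -30800*90 = -2772000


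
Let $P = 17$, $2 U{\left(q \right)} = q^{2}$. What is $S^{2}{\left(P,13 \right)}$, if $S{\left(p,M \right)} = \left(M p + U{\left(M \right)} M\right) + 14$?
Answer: $\frac{7112889}{4} \approx 1.7782 \cdot 10^{6}$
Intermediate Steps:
$U{\left(q \right)} = \frac{q^{2}}{2}$
$S{\left(p,M \right)} = 14 + \frac{M^{3}}{2} + M p$ ($S{\left(p,M \right)} = \left(M p + \frac{M^{2}}{2} M\right) + 14 = \left(M p + \frac{M^{3}}{2}\right) + 14 = \left(\frac{M^{3}}{2} + M p\right) + 14 = 14 + \frac{M^{3}}{2} + M p$)
$S^{2}{\left(P,13 \right)} = \left(14 + \frac{13^{3}}{2} + 13 \cdot 17\right)^{2} = \left(14 + \frac{1}{2} \cdot 2197 + 221\right)^{2} = \left(14 + \frac{2197}{2} + 221\right)^{2} = \left(\frac{2667}{2}\right)^{2} = \frac{7112889}{4}$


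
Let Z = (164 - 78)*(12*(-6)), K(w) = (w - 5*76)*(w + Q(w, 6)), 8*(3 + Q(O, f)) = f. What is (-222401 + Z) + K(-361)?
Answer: 162301/4 ≈ 40575.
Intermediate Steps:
Q(O, f) = -3 + f/8
K(w) = (-380 + w)*(-9/4 + w) (K(w) = (w - 5*76)*(w + (-3 + (1/8)*6)) = (w - 380)*(w + (-3 + 3/4)) = (-380 + w)*(w - 9/4) = (-380 + w)*(-9/4 + w))
Z = -6192 (Z = 86*(-72) = -6192)
(-222401 + Z) + K(-361) = (-222401 - 6192) + (855 + (-361)**2 - 1529/4*(-361)) = -228593 + (855 + 130321 + 551969/4) = -228593 + 1076673/4 = 162301/4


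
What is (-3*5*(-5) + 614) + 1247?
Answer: 1936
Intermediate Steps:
(-3*5*(-5) + 614) + 1247 = (-15*(-5) + 614) + 1247 = (75 + 614) + 1247 = 689 + 1247 = 1936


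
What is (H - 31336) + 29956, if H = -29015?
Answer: -30395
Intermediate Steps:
(H - 31336) + 29956 = (-29015 - 31336) + 29956 = -60351 + 29956 = -30395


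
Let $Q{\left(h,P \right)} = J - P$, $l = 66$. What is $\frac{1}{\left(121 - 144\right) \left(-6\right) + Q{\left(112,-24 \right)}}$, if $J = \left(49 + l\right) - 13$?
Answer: $\frac{1}{264} \approx 0.0037879$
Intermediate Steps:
$J = 102$ ($J = \left(49 + 66\right) - 13 = 115 - 13 = 102$)
$Q{\left(h,P \right)} = 102 - P$
$\frac{1}{\left(121 - 144\right) \left(-6\right) + Q{\left(112,-24 \right)}} = \frac{1}{\left(121 - 144\right) \left(-6\right) + \left(102 - -24\right)} = \frac{1}{\left(-23\right) \left(-6\right) + \left(102 + 24\right)} = \frac{1}{138 + 126} = \frac{1}{264}$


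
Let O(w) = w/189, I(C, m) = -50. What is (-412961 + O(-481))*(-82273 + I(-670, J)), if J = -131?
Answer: 237974785390/7 ≈ 3.3996e+10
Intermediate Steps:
O(w) = w/189 (O(w) = w*(1/189) = w/189)
(-412961 + O(-481))*(-82273 + I(-670, J)) = (-412961 + (1/189)*(-481))*(-82273 - 50) = (-412961 - 481/189)*(-82323) = -78050110/189*(-82323) = 237974785390/7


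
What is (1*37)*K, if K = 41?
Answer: 1517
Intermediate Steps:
(1*37)*K = (1*37)*41 = 37*41 = 1517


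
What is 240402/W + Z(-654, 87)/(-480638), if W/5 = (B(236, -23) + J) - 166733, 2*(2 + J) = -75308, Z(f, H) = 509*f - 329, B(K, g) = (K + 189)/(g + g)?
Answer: 10349837150029/22595558997610 ≈ 0.45805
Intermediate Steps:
B(K, g) = (189 + K)/(2*g) (B(K, g) = (189 + K)/((2*g)) = (189 + K)*(1/(2*g)) = (189 + K)/(2*g))
Z(f, H) = -329 + 509*f
J = -37656 (J = -2 + (1/2)*(-75308) = -2 - 37654 = -37656)
W = -47011595/46 (W = 5*(((1/2)*(189 + 236)/(-23) - 37656) - 166733) = 5*(((1/2)*(-1/23)*425 - 37656) - 166733) = 5*((-425/46 - 37656) - 166733) = 5*(-1732601/46 - 166733) = 5*(-9402319/46) = -47011595/46 ≈ -1.0220e+6)
240402/W + Z(-654, 87)/(-480638) = 240402/(-47011595/46) + (-329 + 509*(-654))/(-480638) = 240402*(-46/47011595) + (-329 - 332886)*(-1/480638) = -11058492/47011595 - 333215*(-1/480638) = -11058492/47011595 + 333215/480638 = 10349837150029/22595558997610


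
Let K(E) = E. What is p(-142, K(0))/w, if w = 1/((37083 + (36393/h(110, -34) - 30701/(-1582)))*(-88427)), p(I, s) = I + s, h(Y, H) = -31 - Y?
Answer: 17199581812370579/37177 ≈ 4.6264e+11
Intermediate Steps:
w = -74354/242247631160149 (w = 1/((37083 + (36393/(-31 - 1*110) - 30701/(-1582)))*(-88427)) = -1/88427/(37083 + (36393/(-31 - 110) - 30701*(-1/1582))) = -1/88427/(37083 + (36393/(-141) + 30701/1582)) = -1/88427/(37083 + (36393*(-1/141) + 30701/1582)) = -1/88427/(37083 + (-12131/47 + 30701/1582)) = -1/88427/(37083 - 17748295/74354) = -1/88427/(2739521087/74354) = (74354/2739521087)*(-1/88427) = -74354/242247631160149 ≈ -3.0693e-10)
p(-142, K(0))/w = (-142 + 0)/(-74354/242247631160149) = -142*(-242247631160149/74354) = 17199581812370579/37177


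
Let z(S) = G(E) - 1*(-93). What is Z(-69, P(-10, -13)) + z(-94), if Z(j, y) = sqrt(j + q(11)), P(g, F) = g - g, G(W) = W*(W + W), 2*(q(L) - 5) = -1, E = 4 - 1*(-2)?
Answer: 165 + I*sqrt(258)/2 ≈ 165.0 + 8.0312*I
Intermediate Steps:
E = 6 (E = 4 + 2 = 6)
q(L) = 9/2 (q(L) = 5 + (1/2)*(-1) = 5 - 1/2 = 9/2)
G(W) = 2*W**2 (G(W) = W*(2*W) = 2*W**2)
P(g, F) = 0
Z(j, y) = sqrt(9/2 + j) (Z(j, y) = sqrt(j + 9/2) = sqrt(9/2 + j))
z(S) = 165 (z(S) = 2*6**2 - 1*(-93) = 2*36 + 93 = 72 + 93 = 165)
Z(-69, P(-10, -13)) + z(-94) = sqrt(18 + 4*(-69))/2 + 165 = sqrt(18 - 276)/2 + 165 = sqrt(-258)/2 + 165 = (I*sqrt(258))/2 + 165 = I*sqrt(258)/2 + 165 = 165 + I*sqrt(258)/2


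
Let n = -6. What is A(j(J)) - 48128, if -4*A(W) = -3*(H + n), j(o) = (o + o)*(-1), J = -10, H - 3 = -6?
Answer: -192539/4 ≈ -48135.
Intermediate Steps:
H = -3 (H = 3 - 6 = -3)
j(o) = -2*o (j(o) = (2*o)*(-1) = -2*o)
A(W) = -27/4 (A(W) = -(-3)*(-3 - 6)/4 = -(-3)*(-9)/4 = -1/4*27 = -27/4)
A(j(J)) - 48128 = -27/4 - 48128 = -192539/4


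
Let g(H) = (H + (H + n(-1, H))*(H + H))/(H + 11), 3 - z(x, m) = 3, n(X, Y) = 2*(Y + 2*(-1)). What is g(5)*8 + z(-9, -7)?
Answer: 115/2 ≈ 57.500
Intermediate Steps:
n(X, Y) = -4 + 2*Y (n(X, Y) = 2*(Y - 2) = 2*(-2 + Y) = -4 + 2*Y)
z(x, m) = 0 (z(x, m) = 3 - 1*3 = 3 - 3 = 0)
g(H) = (H + 2*H*(-4 + 3*H))/(11 + H) (g(H) = (H + (H + (-4 + 2*H))*(H + H))/(H + 11) = (H + (-4 + 3*H)*(2*H))/(11 + H) = (H + 2*H*(-4 + 3*H))/(11 + H))
g(5)*8 + z(-9, -7) = (5*(-7 + 6*5)/(11 + 5))*8 + 0 = (5*(-7 + 30)/16)*8 + 0 = (5*(1/16)*23)*8 + 0 = (115/16)*8 + 0 = 115/2 + 0 = 115/2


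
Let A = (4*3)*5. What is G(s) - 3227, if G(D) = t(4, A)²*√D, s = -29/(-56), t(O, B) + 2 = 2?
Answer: -3227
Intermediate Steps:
A = 60 (A = 12*5 = 60)
t(O, B) = 0 (t(O, B) = -2 + 2 = 0)
s = 29/56 (s = -29*(-1/56) = 29/56 ≈ 0.51786)
G(D) = 0 (G(D) = 0²*√D = 0*√D = 0)
G(s) - 3227 = 0 - 3227 = -3227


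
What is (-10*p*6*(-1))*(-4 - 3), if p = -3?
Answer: 1260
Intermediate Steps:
(-10*p*6*(-1))*(-4 - 3) = (-10*(-3*6)*(-1))*(-4 - 3) = -(-180)*(-1)*(-7) = -10*18*(-7) = -180*(-7) = 1260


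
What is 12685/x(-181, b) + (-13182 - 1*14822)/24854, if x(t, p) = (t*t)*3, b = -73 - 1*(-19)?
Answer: -1218522071/1221362841 ≈ -0.99767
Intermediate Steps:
b = -54 (b = -73 + 19 = -54)
x(t, p) = 3*t**2 (x(t, p) = t**2*3 = 3*t**2)
12685/x(-181, b) + (-13182 - 1*14822)/24854 = 12685/((3*(-181)**2)) + (-13182 - 1*14822)/24854 = 12685/((3*32761)) + (-13182 - 14822)*(1/24854) = 12685/98283 - 28004*1/24854 = 12685*(1/98283) - 14002/12427 = 12685/98283 - 14002/12427 = -1218522071/1221362841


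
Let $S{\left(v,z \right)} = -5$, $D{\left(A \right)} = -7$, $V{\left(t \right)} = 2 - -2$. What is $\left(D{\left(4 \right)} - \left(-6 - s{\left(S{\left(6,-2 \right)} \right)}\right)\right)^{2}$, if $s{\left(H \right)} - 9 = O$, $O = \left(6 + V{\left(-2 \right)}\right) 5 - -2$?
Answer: $3600$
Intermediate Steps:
$V{\left(t \right)} = 4$ ($V{\left(t \right)} = 2 + 2 = 4$)
$O = 52$ ($O = \left(6 + 4\right) 5 - -2 = 10 \cdot 5 + 2 = 50 + 2 = 52$)
$s{\left(H \right)} = 61$ ($s{\left(H \right)} = 9 + 52 = 61$)
$\left(D{\left(4 \right)} - \left(-6 - s{\left(S{\left(6,-2 \right)} \right)}\right)\right)^{2} = \left(-7 + \left(\left(10 + 61\right) - 4\right)\right)^{2} = \left(-7 + \left(71 - 4\right)\right)^{2} = \left(-7 + 67\right)^{2} = 60^{2} = 3600$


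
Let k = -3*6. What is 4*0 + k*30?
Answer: -540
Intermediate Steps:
k = -18
4*0 + k*30 = 4*0 - 18*30 = 0 - 540 = -540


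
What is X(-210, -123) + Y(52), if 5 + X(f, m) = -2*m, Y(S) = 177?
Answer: 418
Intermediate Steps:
X(f, m) = -5 - 2*m
X(-210, -123) + Y(52) = (-5 - 2*(-123)) + 177 = (-5 + 246) + 177 = 241 + 177 = 418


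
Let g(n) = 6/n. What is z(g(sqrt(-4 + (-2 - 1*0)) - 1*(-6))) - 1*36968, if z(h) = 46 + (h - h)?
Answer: -36922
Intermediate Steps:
z(h) = 46 (z(h) = 46 + 0 = 46)
z(g(sqrt(-4 + (-2 - 1*0)) - 1*(-6))) - 1*36968 = 46 - 1*36968 = 46 - 36968 = -36922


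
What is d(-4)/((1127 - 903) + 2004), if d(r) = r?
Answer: -1/557 ≈ -0.0017953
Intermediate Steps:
d(-4)/((1127 - 903) + 2004) = -4/((1127 - 903) + 2004) = -4/(224 + 2004) = -4/2228 = -4*1/2228 = -1/557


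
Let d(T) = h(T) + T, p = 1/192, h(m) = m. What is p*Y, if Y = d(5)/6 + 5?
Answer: 5/144 ≈ 0.034722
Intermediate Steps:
p = 1/192 ≈ 0.0052083
d(T) = 2*T (d(T) = T + T = 2*T)
Y = 20/3 (Y = (2*5)/6 + 5 = (⅙)*10 + 5 = 5/3 + 5 = 20/3 ≈ 6.6667)
p*Y = (1/192)*(20/3) = 5/144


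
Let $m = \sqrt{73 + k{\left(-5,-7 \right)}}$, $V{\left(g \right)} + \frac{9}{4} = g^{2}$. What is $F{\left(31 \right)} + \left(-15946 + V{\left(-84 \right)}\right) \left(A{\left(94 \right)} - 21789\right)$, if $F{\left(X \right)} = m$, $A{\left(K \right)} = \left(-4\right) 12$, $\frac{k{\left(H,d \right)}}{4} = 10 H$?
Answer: $\frac{776720253}{4} + i \sqrt{127} \approx 1.9418 \cdot 10^{8} + 11.269 i$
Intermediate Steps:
$k{\left(H,d \right)} = 40 H$ ($k{\left(H,d \right)} = 4 \cdot 10 H = 40 H$)
$V{\left(g \right)} = - \frac{9}{4} + g^{2}$
$A{\left(K \right)} = -48$
$m = i \sqrt{127}$ ($m = \sqrt{73 + 40 \left(-5\right)} = \sqrt{73 - 200} = \sqrt{-127} = i \sqrt{127} \approx 11.269 i$)
$F{\left(X \right)} = i \sqrt{127}$
$F{\left(31 \right)} + \left(-15946 + V{\left(-84 \right)}\right) \left(A{\left(94 \right)} - 21789\right) = i \sqrt{127} + \left(-15946 - \left(\frac{9}{4} - \left(-84\right)^{2}\right)\right) \left(-48 - 21789\right) = i \sqrt{127} + \left(-15946 + \left(- \frac{9}{4} + 7056\right)\right) \left(-21837\right) = i \sqrt{127} + \left(-15946 + \frac{28215}{4}\right) \left(-21837\right) = i \sqrt{127} - - \frac{776720253}{4} = i \sqrt{127} + \frac{776720253}{4} = \frac{776720253}{4} + i \sqrt{127}$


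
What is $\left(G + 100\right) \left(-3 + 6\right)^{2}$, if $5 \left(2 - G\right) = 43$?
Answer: $\frac{4203}{5} \approx 840.6$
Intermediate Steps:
$G = - \frac{33}{5}$ ($G = 2 - \frac{43}{5} = - \frac{33}{5} \approx -6.6$)
$\left(G + 100\right) \left(-3 + 6\right)^{2} = \left(- \frac{33}{5} + 100\right) \left(-3 + 6\right)^{2} = \frac{467 \cdot 3^{2}}{5} = \frac{467}{5} \cdot 9 = \frac{4203}{5}$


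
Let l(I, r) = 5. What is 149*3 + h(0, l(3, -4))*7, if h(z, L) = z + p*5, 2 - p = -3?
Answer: 622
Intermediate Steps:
p = 5 (p = 2 - 1*(-3) = 2 + 3 = 5)
h(z, L) = 25 + z (h(z, L) = z + 5*5 = z + 25 = 25 + z)
149*3 + h(0, l(3, -4))*7 = 149*3 + (25 + 0)*7 = 447 + 25*7 = 447 + 175 = 622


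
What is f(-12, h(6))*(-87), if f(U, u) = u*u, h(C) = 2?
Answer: -348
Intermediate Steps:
f(U, u) = u²
f(-12, h(6))*(-87) = 2²*(-87) = 4*(-87) = -348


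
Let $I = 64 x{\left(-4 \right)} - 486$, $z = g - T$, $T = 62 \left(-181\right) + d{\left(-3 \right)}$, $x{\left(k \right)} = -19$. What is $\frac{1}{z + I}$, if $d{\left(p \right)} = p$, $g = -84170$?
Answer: $- \frac{1}{74647} \approx -1.3396 \cdot 10^{-5}$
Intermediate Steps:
$T = -11225$ ($T = 62 \left(-181\right) - 3 = -11222 - 3 = -11225$)
$z = -72945$ ($z = -84170 - -11225 = -84170 + 11225 = -72945$)
$I = -1702$ ($I = 64 \left(-19\right) - 486 = -1216 - 486 = -1702$)
$\frac{1}{z + I} = \frac{1}{-72945 - 1702} = \frac{1}{-74647} = - \frac{1}{74647}$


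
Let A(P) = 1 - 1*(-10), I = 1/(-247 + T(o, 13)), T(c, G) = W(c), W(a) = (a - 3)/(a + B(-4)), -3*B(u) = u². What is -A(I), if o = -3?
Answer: -11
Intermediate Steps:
B(u) = -u²/3
W(a) = (-3 + a)/(-16/3 + a) (W(a) = (a - 3)/(a - ⅓*(-4)²) = (-3 + a)/(a - ⅓*16) = (-3 + a)/(a - 16/3) = (-3 + a)/(-16/3 + a))
T(c, G) = 3*(-3 + c)/(-16 + 3*c)
I = -25/6157 (I = 1/(-247 + 3*(-3 - 3)/(-16 + 3*(-3))) = 1/(-247 + 3*(-6)/(-16 - 9)) = 1/(-247 + 3*(-6)/(-25)) = 1/(-247 + 3*(-1/25)*(-6)) = 1/(-247 + 18/25) = 1/(-6157/25) = -25/6157 ≈ -0.0040604)
A(P) = 11 (A(P) = 1 + 10 = 11)
-A(I) = -1*11 = -11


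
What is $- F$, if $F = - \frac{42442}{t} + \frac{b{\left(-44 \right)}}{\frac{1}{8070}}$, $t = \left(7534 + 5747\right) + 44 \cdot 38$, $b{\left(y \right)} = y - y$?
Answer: $\frac{42442}{14953} \approx 2.8384$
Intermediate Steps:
$b{\left(y \right)} = 0$
$t = 14953$ ($t = 13281 + 1672 = 14953$)
$F = - \frac{42442}{14953}$ ($F = - \frac{42442}{14953} + \frac{0}{\frac{1}{8070}} = \left(-42442\right) \frac{1}{14953} + 0 \frac{1}{\frac{1}{8070}} = - \frac{42442}{14953} + 0 \cdot 8070 = - \frac{42442}{14953} + 0 = - \frac{42442}{14953} \approx -2.8384$)
$- F = \left(-1\right) \left(- \frac{42442}{14953}\right) = \frac{42442}{14953}$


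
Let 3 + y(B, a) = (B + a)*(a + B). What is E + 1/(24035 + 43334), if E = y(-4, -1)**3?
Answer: 717345113/67369 ≈ 10648.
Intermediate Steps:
y(B, a) = -3 + (B + a)**2 (y(B, a) = -3 + (B + a)*(a + B) = -3 + (B + a)*(B + a) = -3 + (B + a)**2)
E = 10648 (E = (-3 + (-4 - 1)**2)**3 = (-3 + (-5)**2)**3 = (-3 + 25)**3 = 22**3 = 10648)
E + 1/(24035 + 43334) = 10648 + 1/(24035 + 43334) = 10648 + 1/67369 = 717345113/67369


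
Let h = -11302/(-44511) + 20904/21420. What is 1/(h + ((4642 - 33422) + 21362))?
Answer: -26484045/196426075066 ≈ -0.00013483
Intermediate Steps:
h = 32570744/26484045 (h = -11302*(-1/44511) + 20904*(1/21420) = 11302/44511 + 1742/1785 = 32570744/26484045 ≈ 1.2298)
1/(h + ((4642 - 33422) + 21362)) = 1/(32570744/26484045 + ((4642 - 33422) + 21362)) = 1/(32570744/26484045 + (-28780 + 21362)) = 1/(32570744/26484045 - 7418) = 1/(-196426075066/26484045) = -26484045/196426075066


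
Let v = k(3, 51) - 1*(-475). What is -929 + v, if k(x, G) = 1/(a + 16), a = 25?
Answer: -18613/41 ≈ -453.98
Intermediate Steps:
k(x, G) = 1/41 (k(x, G) = 1/(25 + 16) = 1/41)
v = 19476/41 (v = 1/41 - 1*(-475) = 1/41 + 475 = 19476/41 ≈ 475.02)
-929 + v = -929 + 19476/41 = -18613/41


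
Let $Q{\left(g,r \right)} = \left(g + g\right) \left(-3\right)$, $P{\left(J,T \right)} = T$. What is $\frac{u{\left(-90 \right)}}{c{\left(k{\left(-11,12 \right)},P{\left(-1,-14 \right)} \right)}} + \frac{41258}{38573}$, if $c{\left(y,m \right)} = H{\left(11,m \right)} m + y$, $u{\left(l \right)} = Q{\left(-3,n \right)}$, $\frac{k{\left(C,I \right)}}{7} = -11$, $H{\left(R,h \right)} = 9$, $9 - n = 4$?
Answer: $\frac{7681060}{7830319} \approx 0.98094$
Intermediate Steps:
$n = 5$ ($n = 9 - 4 = 5$)
$Q{\left(g,r \right)} = - 6 g$ ($Q{\left(g,r \right)} = 2 g \left(-3\right) = - 6 g$)
$k{\left(C,I \right)} = -77$ ($k{\left(C,I \right)} = 7 \left(-11\right) = -77$)
$u{\left(l \right)} = 18$ ($u{\left(l \right)} = \left(-6\right) \left(-3\right) = 18$)
$c{\left(y,m \right)} = y + 9 m$ ($c{\left(y,m \right)} = 9 m + y = y + 9 m$)
$\frac{u{\left(-90 \right)}}{c{\left(k{\left(-11,12 \right)},P{\left(-1,-14 \right)} \right)}} + \frac{41258}{38573} = \frac{18}{-77 + 9 \left(-14\right)} + \frac{41258}{38573} = \frac{18}{-77 - 126} + 41258 \cdot \frac{1}{38573} = \frac{18}{-203} + \frac{41258}{38573} = 18 \left(- \frac{1}{203}\right) + \frac{41258}{38573} = - \frac{18}{203} + \frac{41258}{38573} = \frac{7681060}{7830319}$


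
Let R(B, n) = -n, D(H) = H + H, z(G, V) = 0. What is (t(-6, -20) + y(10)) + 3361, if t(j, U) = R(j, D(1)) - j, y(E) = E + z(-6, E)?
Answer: 3375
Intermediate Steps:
D(H) = 2*H
y(E) = E (y(E) = E + 0 = E)
t(j, U) = -2 - j
(t(-6, -20) + y(10)) + 3361 = ((-2 - 1*(-6)) + 10) + 3361 = ((-2 + 6) + 10) + 3361 = (4 + 10) + 3361 = 14 + 3361 = 3375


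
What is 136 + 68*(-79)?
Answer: -5236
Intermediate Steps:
136 + 68*(-79) = 136 - 5372 = -5236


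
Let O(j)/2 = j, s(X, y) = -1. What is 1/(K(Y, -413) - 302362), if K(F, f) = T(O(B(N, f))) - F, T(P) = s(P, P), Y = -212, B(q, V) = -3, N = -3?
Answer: -1/302151 ≈ -3.3096e-6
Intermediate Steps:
O(j) = 2*j
T(P) = -1
K(F, f) = -1 - F
1/(K(Y, -413) - 302362) = 1/((-1 - 1*(-212)) - 302362) = 1/((-1 + 212) - 302362) = 1/(211 - 302362) = 1/(-302151) = -1/302151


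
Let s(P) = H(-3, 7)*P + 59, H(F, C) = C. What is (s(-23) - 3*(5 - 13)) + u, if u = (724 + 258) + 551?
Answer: 1455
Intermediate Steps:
s(P) = 59 + 7*P (s(P) = 7*P + 59 = 59 + 7*P)
u = 1533 (u = 982 + 551 = 1533)
(s(-23) - 3*(5 - 13)) + u = ((59 + 7*(-23)) - 3*(5 - 13)) + 1533 = ((59 - 161) - 3*(-8)) + 1533 = (-102 + 24) + 1533 = -78 + 1533 = 1455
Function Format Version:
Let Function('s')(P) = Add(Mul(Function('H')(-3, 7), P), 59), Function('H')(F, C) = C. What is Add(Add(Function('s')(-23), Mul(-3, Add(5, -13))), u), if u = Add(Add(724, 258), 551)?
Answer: 1455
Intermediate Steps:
Function('s')(P) = Add(59, Mul(7, P)) (Function('s')(P) = Add(Mul(7, P), 59) = Add(59, Mul(7, P)))
u = 1533 (u = Add(982, 551) = 1533)
Add(Add(Function('s')(-23), Mul(-3, Add(5, -13))), u) = Add(Add(Add(59, Mul(7, -23)), Mul(-3, Add(5, -13))), 1533) = Add(Add(Add(59, -161), Mul(-3, -8)), 1533) = Add(Add(-102, 24), 1533) = Add(-78, 1533) = 1455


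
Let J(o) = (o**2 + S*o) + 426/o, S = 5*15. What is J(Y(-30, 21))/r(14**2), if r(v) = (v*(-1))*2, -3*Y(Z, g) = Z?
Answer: -4463/1960 ≈ -2.2770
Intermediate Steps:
S = 75
Y(Z, g) = -Z/3
r(v) = -2*v (r(v) = -v*2 = -2*v)
J(o) = o**2 + 75*o + 426/o (J(o) = (o**2 + 75*o) + 426/o = o**2 + 75*o + 426/o)
J(Y(-30, 21))/r(14**2) = ((426 + (-1/3*(-30))**2*(75 - 1/3*(-30)))/((-1/3*(-30))))/((-2*14**2)) = ((426 + 10**2*(75 + 10))/10)/((-2*196)) = ((426 + 100*85)/10)/(-392) = ((426 + 8500)/10)*(-1/392) = ((1/10)*8926)*(-1/392) = (4463/5)*(-1/392) = -4463/1960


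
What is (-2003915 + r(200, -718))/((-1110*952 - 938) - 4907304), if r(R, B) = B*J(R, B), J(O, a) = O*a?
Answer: -101100885/5964962 ≈ -16.949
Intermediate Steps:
r(R, B) = R*B² (r(R, B) = B*(R*B) = B*(B*R) = R*B²)
(-2003915 + r(200, -718))/((-1110*952 - 938) - 4907304) = (-2003915 + 200*(-718)²)/((-1110*952 - 938) - 4907304) = (-2003915 + 200*515524)/((-1056720 - 938) - 4907304) = (-2003915 + 103104800)/(-1057658 - 4907304) = 101100885/(-5964962) = 101100885*(-1/5964962) = -101100885/5964962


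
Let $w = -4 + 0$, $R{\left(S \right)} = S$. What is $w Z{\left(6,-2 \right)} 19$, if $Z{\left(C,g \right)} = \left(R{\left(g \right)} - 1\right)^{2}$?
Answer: $-684$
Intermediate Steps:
$w = -4$
$Z{\left(C,g \right)} = \left(-1 + g\right)^{2}$ ($Z{\left(C,g \right)} = \left(g - 1\right)^{2} = \left(-1 + g\right)^{2}$)
$w Z{\left(6,-2 \right)} 19 = - 4 \left(-1 - 2\right)^{2} \cdot 19 = - 4 \left(-3\right)^{2} \cdot 19 = \left(-4\right) 9 \cdot 19 = \left(-36\right) 19 = -684$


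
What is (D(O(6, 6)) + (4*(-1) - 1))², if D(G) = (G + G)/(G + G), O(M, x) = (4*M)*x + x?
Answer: 16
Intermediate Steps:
O(M, x) = x + 4*M*x (O(M, x) = 4*M*x + x = x + 4*M*x)
D(G) = 1 (D(G) = (2*G)/((2*G)) = (2*G)*(1/(2*G)) = 1)
(D(O(6, 6)) + (4*(-1) - 1))² = (1 + (4*(-1) - 1))² = (1 + (-4 - 1))² = (1 - 5)² = (-4)² = 16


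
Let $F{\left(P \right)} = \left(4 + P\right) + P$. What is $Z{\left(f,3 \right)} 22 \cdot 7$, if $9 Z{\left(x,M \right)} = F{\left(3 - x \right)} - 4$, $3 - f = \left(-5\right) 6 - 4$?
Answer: $- \frac{10472}{9} \approx -1163.6$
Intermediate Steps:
$F{\left(P \right)} = 4 + 2 P$
$f = 37$ ($f = 3 - \left(\left(-5\right) 6 - 4\right) = 3 - \left(-30 - 4\right) = 3 - -34 = 3 + 34 = 37$)
$Z{\left(x,M \right)} = \frac{2}{3} - \frac{2 x}{9}$ ($Z{\left(x,M \right)} = \frac{\left(4 + 2 \left(3 - x\right)\right) - 4}{9} = \frac{\left(4 - \left(-6 + 2 x\right)\right) - 4}{9} = \frac{\left(10 - 2 x\right) - 4}{9} = \frac{6 - 2 x}{9} = \frac{2}{3} - \frac{2 x}{9}$)
$Z{\left(f,3 \right)} 22 \cdot 7 = \left(\frac{2}{3} - \frac{74}{9}\right) 22 \cdot 7 = \left(- \frac{68}{9}\right) 22 \cdot 7 = \left(- \frac{1496}{9}\right) 7 = - \frac{10472}{9}$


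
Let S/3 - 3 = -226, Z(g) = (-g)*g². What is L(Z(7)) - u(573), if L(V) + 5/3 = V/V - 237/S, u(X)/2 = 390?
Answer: -522029/669 ≈ -780.31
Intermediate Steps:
Z(g) = -g³
S = -669 (S = 9 + 3*(-226) = 9 - 678 = -669)
u(X) = 780 (u(X) = 2*390 = 780)
L(V) = -209/669 (L(V) = -5/3 + (V/V - 237/(-669)) = -5/3 + (1 - 237*(-1/669)) = -5/3 + (1 + 79/223) = -5/3 + 302/223 = -209/669)
L(Z(7)) - u(573) = -209/669 - 1*780 = -209/669 - 780 = -522029/669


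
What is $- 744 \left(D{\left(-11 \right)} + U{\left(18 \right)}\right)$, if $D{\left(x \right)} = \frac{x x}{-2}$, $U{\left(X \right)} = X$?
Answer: $31620$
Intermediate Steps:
$D{\left(x \right)} = - \frac{x^{2}}{2}$ ($D{\left(x \right)} = x^{2} \left(- \frac{1}{2}\right) = - \frac{x^{2}}{2}$)
$- 744 \left(D{\left(-11 \right)} + U{\left(18 \right)}\right) = - 744 \left(- \frac{\left(-11\right)^{2}}{2} + 18\right) = - 744 \left(\left(- \frac{1}{2}\right) 121 + 18\right) = - 744 \left(- \frac{121}{2} + 18\right) = \left(-744\right) \left(- \frac{85}{2}\right) = 31620$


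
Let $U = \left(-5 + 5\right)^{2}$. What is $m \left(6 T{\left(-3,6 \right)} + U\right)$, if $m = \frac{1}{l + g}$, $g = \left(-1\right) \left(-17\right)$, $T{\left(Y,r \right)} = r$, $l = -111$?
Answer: $- \frac{18}{47} \approx -0.38298$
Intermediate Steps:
$U = 0$ ($U = 0^{2} = 0$)
$g = 17$
$m = - \frac{1}{94}$ ($m = \frac{1}{-111 + 17} = \frac{1}{-94} = - \frac{1}{94} \approx -0.010638$)
$m \left(6 T{\left(-3,6 \right)} + U\right) = - \frac{6 \cdot 6 + 0}{94} = - \frac{36 + 0}{94} = \left(- \frac{1}{94}\right) 36 = - \frac{18}{47}$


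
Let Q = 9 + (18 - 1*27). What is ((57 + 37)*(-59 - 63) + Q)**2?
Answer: 131515024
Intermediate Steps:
Q = 0 (Q = 9 + (18 - 27) = 9 - 9 = 0)
((57 + 37)*(-59 - 63) + Q)**2 = ((57 + 37)*(-59 - 63) + 0)**2 = (94*(-122) + 0)**2 = (-11468 + 0)**2 = (-11468)**2 = 131515024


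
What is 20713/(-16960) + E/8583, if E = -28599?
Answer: -220939573/48522560 ≈ -4.5533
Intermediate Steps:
20713/(-16960) + E/8583 = 20713/(-16960) - 28599/8583 = 20713*(-1/16960) - 28599*1/8583 = -20713/16960 - 9533/2861 = -220939573/48522560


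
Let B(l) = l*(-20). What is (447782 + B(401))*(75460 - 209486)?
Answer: -58939541812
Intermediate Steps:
B(l) = -20*l
(447782 + B(401))*(75460 - 209486) = (447782 - 20*401)*(75460 - 209486) = (447782 - 8020)*(-134026) = 439762*(-134026) = -58939541812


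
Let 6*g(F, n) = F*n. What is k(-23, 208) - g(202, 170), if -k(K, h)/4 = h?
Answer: -19666/3 ≈ -6555.3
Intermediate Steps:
g(F, n) = F*n/6 (g(F, n) = (F*n)/6 = F*n/6)
k(K, h) = -4*h
k(-23, 208) - g(202, 170) = -4*208 - 202*170/6 = -832 - 1*17170/3 = -832 - 17170/3 = -19666/3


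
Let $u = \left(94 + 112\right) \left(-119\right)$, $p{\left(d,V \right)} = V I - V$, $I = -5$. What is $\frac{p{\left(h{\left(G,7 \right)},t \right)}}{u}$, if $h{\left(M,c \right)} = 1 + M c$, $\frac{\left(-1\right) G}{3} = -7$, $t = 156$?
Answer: $\frac{468}{12257} \approx 0.038182$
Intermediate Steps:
$G = 21$ ($G = \left(-3\right) \left(-7\right) = 21$)
$p{\left(d,V \right)} = - 6 V$ ($p{\left(d,V \right)} = V \left(-5\right) - V = - 5 V - V = - 6 V$)
$u = -24514$ ($u = 206 \left(-119\right) = -24514$)
$\frac{p{\left(h{\left(G,7 \right)},t \right)}}{u} = \frac{\left(-6\right) 156}{-24514} = \left(-936\right) \left(- \frac{1}{24514}\right) = \frac{468}{12257}$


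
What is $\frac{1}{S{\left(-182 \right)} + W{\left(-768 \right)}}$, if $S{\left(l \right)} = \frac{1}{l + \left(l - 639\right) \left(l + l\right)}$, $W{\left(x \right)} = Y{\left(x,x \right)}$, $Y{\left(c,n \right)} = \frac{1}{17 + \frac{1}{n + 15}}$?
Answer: $\frac{1911436800}{112452643} \approx 16.998$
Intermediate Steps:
$Y{\left(c,n \right)} = \frac{1}{17 + \frac{1}{15 + n}}$
$W{\left(x \right)} = \frac{15 + x}{256 + 17 x}$
$S{\left(l \right)} = \frac{1}{l + 2 l \left(-639 + l\right)}$ ($S{\left(l \right)} = \frac{1}{l + \left(-639 + l\right) 2 l} = \frac{1}{l + 2 l \left(-639 + l\right)}$)
$\frac{1}{S{\left(-182 \right)} + W{\left(-768 \right)}} = \frac{1}{\frac{1}{\left(-182\right) \left(-1277 + 2 \left(-182\right)\right)} + \frac{15 - 768}{256 + 17 \left(-768\right)}} = \frac{1}{- \frac{1}{182 \left(-1277 - 364\right)} + \frac{1}{256 - 13056} \left(-753\right)} = \frac{1}{- \frac{1}{182 \left(-1641\right)} + \frac{1}{-12800} \left(-753\right)} = \frac{1}{\left(- \frac{1}{182}\right) \left(- \frac{1}{1641}\right) - - \frac{753}{12800}} = \frac{1}{\frac{1}{298662} + \frac{753}{12800}} = \frac{1}{\frac{112452643}{1911436800}} = \frac{1911436800}{112452643}$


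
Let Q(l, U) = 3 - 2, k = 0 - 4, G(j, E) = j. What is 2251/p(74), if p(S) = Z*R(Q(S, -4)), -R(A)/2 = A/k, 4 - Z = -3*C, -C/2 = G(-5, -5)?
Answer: 2251/17 ≈ 132.41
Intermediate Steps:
C = 10 (C = -2*(-5) = 10)
k = -4
Q(l, U) = 1
Z = 34 (Z = 4 - (-3)*10 = 4 - 1*(-30) = 4 + 30 = 34)
R(A) = A/2 (R(A) = -2*A/(-4) = -2*A*(-1)/4 = -(-1)*A/2 = A/2)
p(S) = 17 (p(S) = 34*((½)*1) = 34*(½) = 17)
2251/p(74) = 2251/17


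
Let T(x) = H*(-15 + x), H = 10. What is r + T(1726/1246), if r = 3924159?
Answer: 2444666237/623 ≈ 3.9240e+6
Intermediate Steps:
T(x) = -150 + 10*x (T(x) = 10*(-15 + x) = -150 + 10*x)
r + T(1726/1246) = 3924159 + (-150 + 10*(1726/1246)) = 3924159 + (-150 + 10*(1726*(1/1246))) = 3924159 + (-150 + 10*(863/623)) = 3924159 + (-150 + 8630/623) = 3924159 - 84820/623 = 2444666237/623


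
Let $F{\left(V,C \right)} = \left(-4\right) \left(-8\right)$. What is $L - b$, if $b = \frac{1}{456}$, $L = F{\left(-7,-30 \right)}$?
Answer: $\frac{14591}{456} \approx 31.998$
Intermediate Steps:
$F{\left(V,C \right)} = 32$
$L = 32$
$b = \frac{1}{456} \approx 0.002193$
$L - b = 32 - \frac{1}{456} = \frac{14591}{456}$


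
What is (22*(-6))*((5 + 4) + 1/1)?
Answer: -1320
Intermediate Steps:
(22*(-6))*((5 + 4) + 1/1) = -132*(9 + 1) = -132*10 = -1320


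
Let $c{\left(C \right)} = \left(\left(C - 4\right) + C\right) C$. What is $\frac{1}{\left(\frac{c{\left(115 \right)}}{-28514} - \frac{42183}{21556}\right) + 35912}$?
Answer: $\frac{307323892}{11035734086253} \approx 2.7848 \cdot 10^{-5}$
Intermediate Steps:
$c{\left(C \right)} = C \left(-4 + 2 C\right)$ ($c{\left(C \right)} = \left(\left(-4 + C\right) + C\right) C = \left(-4 + 2 C\right) C = C \left(-4 + 2 C\right)$)
$\frac{1}{\left(\frac{c{\left(115 \right)}}{-28514} - \frac{42183}{21556}\right) + 35912} = \frac{1}{\left(\frac{2 \cdot 115 \left(-2 + 115\right)}{-28514} - \frac{42183}{21556}\right) + 35912} = \frac{1}{\left(2 \cdot 115 \cdot 113 \left(- \frac{1}{28514}\right) - \frac{42183}{21556}\right) + 35912} = \frac{1}{\left(25990 \left(- \frac{1}{28514}\right) - \frac{42183}{21556}\right) + 35912} = \frac{1}{\left(- \frac{12995}{14257} - \frac{42183}{21556}\right) + 35912} = \frac{1}{- \frac{881523251}{307323892} + 35912} = \frac{1}{\frac{11035734086253}{307323892}} = \frac{307323892}{11035734086253}$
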